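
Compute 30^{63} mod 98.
50

Using successive squaring:
Binary expansion of 63: 111111
Powers of 30 mod 98 (each is the square of the previous):
  30^1 ≡ 30 (mod 98)
  30^2 ≡ 30² = 900 ≡ 18 (mod 98)
  30^4 ≡ 18² = 324 ≡ 30 (mod 98)
  30^8 ≡ 30² = 900 ≡ 18 (mod 98)
  30^16 ≡ 18² = 324 ≡ 30 (mod 98)
  30^32 ≡ 30² = 900 ≡ 18 (mod 98)
63 = 32 + 16 + 8 + 4 + 2 + 1, so 30^63 = 30^32 × 30^16 × 30^8 × 30^4 × 30^2 × 30^1 ≡ 18 × 30 × 18 × 30 × 18 × 30 (mod 98)
Multiplying step by step:
  18 × 30 = 540 ≡ 50 (mod 98)
  50 × 18 = 900 ≡ 18 (mod 98)
  18 × 30 = 540 ≡ 50 (mod 98)
  50 × 18 = 900 ≡ 18 (mod 98)
  18 × 30 = 540 ≡ 50 (mod 98)
Result: 30^63 ≡ 50 (mod 98)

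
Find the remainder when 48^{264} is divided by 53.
By Fermat: 48^{52} ≡ 1 (mod 53). 264 = 5×52 + 4. So 48^{264} ≡ 48^{4} ≡ 42 (mod 53)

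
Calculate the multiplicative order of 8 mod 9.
Powers of 8 mod 9: 8^1≡8, 8^2≡1. Order = 2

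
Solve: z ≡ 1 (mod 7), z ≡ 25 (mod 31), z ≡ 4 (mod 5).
M = 7 × 31 × 5 = 1085. M₁ = 155, y₁ ≡ 1 (mod 7). M₂ = 35, y₂ ≡ 8 (mod 31). M₃ = 217, y₃ ≡ 3 (mod 5). z = 1×155×1 + 25×35×8 + 4×217×3 ≡ 1079 (mod 1085)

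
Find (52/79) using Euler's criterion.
(52/79) = 52^{39} mod 79 = 1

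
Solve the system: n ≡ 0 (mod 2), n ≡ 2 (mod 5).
M = 2 × 5 = 10. M₁ = 5, y₁ ≡ 1 (mod 2). M₂ = 2, y₂ ≡ 3 (mod 5). n = 0×5×1 + 2×2×3 ≡ 2 (mod 10)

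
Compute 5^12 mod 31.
Using repeated squaring. 12 = 8 + 4 (binary 1100). Repeated squaring mod 31: 5^1 ≡ 5; 5^2 ≡ 5² = 25 ≡ 25; 5^4 ≡ 25² = 625 ≡ 5; 5^8 ≡ 5² = 25 ≡ 25. Multiply: 5^12 = 5^8 × 5^4 ≡ 25 × 5 (mod 31): 25 × 5 = 125 ≡ 1. So 5^12 ≡ 1 (mod 31).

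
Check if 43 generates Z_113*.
p - 1 = 112 has prime divisors 2, 7. Check 43^(112/q) mod 113 for each: 43^(112/2) = 43^56 ≡ 112, 43^(112/7) = 43^16 ≡ 109 (mod 113). None of these is 1, so 43 has order 112 = φ(113), so it is a primitive root mod 113.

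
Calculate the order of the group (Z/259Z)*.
216

Prime factorization: 259 = 7 × 37
Using the formula φ(n) = n × Π(1 - 1/p) for each prime factor p:
φ(259) = 259 × (1 - 1/7) × (1 - 1/37)
φ(259) = 216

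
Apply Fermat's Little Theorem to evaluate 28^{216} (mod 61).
58

By Fermat's Little Theorem, a^(p-1) ≡ 1 (mod p) for prime p and gcd(a, p) = 1
Here p = 61, so 28^60 ≡ 1 (mod 61)
We can reduce the exponent: 216 mod 60 = 36
So 28^216 ≡ 28^36 (mod 61)
Computing: 28^36 mod 61 = 58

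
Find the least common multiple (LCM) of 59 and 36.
2124

First find GCD(59, 36) using the Euclidean algorithm:
59 = 1 × 36 + 23
36 = 1 × 23 + 13
23 = 1 × 13 + 10
13 = 1 × 10 + 3
10 = 3 × 3 + 1
3 = 3 × 1 + 0
GCD(59, 36) = 1

LCM formula: LCM(a, b) = (a × b) / GCD(a, b)
LCM(59, 36) = (59 × 36) / 1
LCM(59, 36) = 2124 / 1
LCM(59, 36) = 2124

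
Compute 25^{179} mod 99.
4

Using successive squaring:
Binary expansion of 179: 10110011
Powers of 25 mod 99 (each is the square of the previous):
  25^1 ≡ 25 (mod 99)
  25^2 ≡ 25² = 625 ≡ 31 (mod 99)
  25^4 ≡ 31² = 961 ≡ 70 (mod 99)
  25^8 ≡ 70² = 4900 ≡ 49 (mod 99)
  25^16 ≡ 49² = 2401 ≡ 25 (mod 99)
  25^32 ≡ 25² = 625 ≡ 31 (mod 99)
  25^64 ≡ 31² = 961 ≡ 70 (mod 99)
  25^128 ≡ 70² = 4900 ≡ 49 (mod 99)
179 = 128 + 32 + 16 + 2 + 1, so 25^179 = 25^128 × 25^32 × 25^16 × 25^2 × 25^1 ≡ 49 × 31 × 25 × 31 × 25 (mod 99)
Multiplying step by step:
  49 × 31 = 1519 ≡ 34 (mod 99)
  34 × 25 = 850 ≡ 58 (mod 99)
  58 × 31 = 1798 ≡ 16 (mod 99)
  16 × 25 = 400 ≡ 4 (mod 99)
Result: 25^179 ≡ 4 (mod 99)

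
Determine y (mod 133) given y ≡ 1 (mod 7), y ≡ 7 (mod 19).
64

Using the Chinese Remainder Theorem:
M = product of moduli = 133
For equation 1: M_1 = 19, 19 ≡ 5 (mod 7), inverse of 19 mod 7 is 3 (check: 5 × 3 = 15 ≡ 1 (mod 7))
For equation 2: M_2 = 7, 7 ≡ 7 (mod 19), inverse of 7 mod 19 is 11 (check: 7 × 11 = 77 ≡ 1 (mod 19))
Combine: y ≡ Σ r_i×M_i×(M_i⁻¹ mod m_i) = 1×19×3 + 7×7×11 = 57 + 539 = 596
596 mod 133 = 64
y ≡ 64 (mod 133)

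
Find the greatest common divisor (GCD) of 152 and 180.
4

Using the Euclidean algorithm:
152 = 0 × 180 + 152
180 = 1 × 152 + 28
152 = 5 × 28 + 12
28 = 2 × 12 + 4
12 = 3 × 4 + 0

GCD(152, 180) = 4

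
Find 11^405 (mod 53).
Using Fermat: 11^{52} ≡ 1 (mod 53). 405 ≡ 41 (mod 52). So 11^{405} ≡ 11^{41} ≡ 38 (mod 53)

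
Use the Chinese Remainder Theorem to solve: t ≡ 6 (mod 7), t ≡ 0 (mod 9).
M = 7 × 9 = 63. M₁ = 9, y₁ ≡ 4 (mod 7). M₂ = 7, y₂ ≡ 4 (mod 9). t = 6×9×4 + 0×7×4 ≡ 27 (mod 63)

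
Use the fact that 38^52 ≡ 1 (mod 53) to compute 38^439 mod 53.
By Fermat: 38^{52} ≡ 1 (mod 53). 439 = 8×52 + 23. So 38^{439} ≡ 38^{23} ≡ 25 (mod 53)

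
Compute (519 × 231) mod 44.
33

(519 × 231) = 119889
119889 mod 44 = 33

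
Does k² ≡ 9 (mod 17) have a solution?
By Euler's criterion: 9^{8} ≡ 1 (mod 17). Since this equals 1, 9 is a QR.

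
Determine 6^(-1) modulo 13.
6^(-1) ≡ 11 (mod 13). Verification: 6 × 11 = 66 ≡ 1 (mod 13)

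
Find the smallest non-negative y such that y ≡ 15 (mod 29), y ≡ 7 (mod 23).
421

Using the Chinese Remainder Theorem:
M = product of moduli = 667
For equation 1: M_1 = 23, 23 ≡ 23 (mod 29), inverse of 23 mod 29 is 24 (check: 23 × 24 = 552 ≡ 1 (mod 29))
For equation 2: M_2 = 29, 29 ≡ 6 (mod 23), inverse of 29 mod 23 is 4 (check: 6 × 4 = 24 ≡ 1 (mod 23))
Combine: y ≡ Σ r_i×M_i×(M_i⁻¹ mod m_i) = 15×23×24 + 7×29×4 = 8280 + 812 = 9092
9092 mod 667 = 421
y ≡ 421 (mod 667)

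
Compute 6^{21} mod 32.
0

Using successive squaring:
Binary expansion of 21: 10101
Powers of 6 mod 32 (each is the square of the previous):
  6^1 ≡ 6 (mod 32)
  6^2 ≡ 6² = 36 ≡ 4 (mod 32)
  6^4 ≡ 4² = 16 ≡ 16 (mod 32)
  6^8 ≡ 16² = 256 ≡ 0 (mod 32)
  6^16 ≡ 0² = 0 ≡ 0 (mod 32)
21 = 16 + 4 + 1, so 6^21 = 6^16 × 6^4 × 6^1 ≡ 0 × 16 × 6 (mod 32)
Multiplying step by step:
  0 × 16 = 0 ≡ 0 (mod 32)
  0 × 6 = 0 ≡ 0 (mod 32)
Result: 6^21 ≡ 0 (mod 32)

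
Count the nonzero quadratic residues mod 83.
For prime 83, there are (p-1)/2 = (83-1)/2 = 41 quadratic residues (excluding 0).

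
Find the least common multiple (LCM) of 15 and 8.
120

First find GCD(15, 8) using the Euclidean algorithm:
15 = 1 × 8 + 7
8 = 1 × 7 + 1
7 = 7 × 1 + 0
GCD(15, 8) = 1

LCM formula: LCM(a, b) = (a × b) / GCD(a, b)
LCM(15, 8) = (15 × 8) / 1
LCM(15, 8) = 120 / 1
LCM(15, 8) = 120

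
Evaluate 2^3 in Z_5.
3 = 2 + 1 (binary 11). Repeated squaring mod 5: 2^1 ≡ 2; 2^2 ≡ 2² = 4 ≡ 4. Multiply: 2^3 = 2^2 × 2^1 ≡ 4 × 2 (mod 5): 4 × 2 = 8 ≡ 3. So 2^3 ≡ 3 (mod 5).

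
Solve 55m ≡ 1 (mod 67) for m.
55^(-1) ≡ 39 (mod 67). Verification: 55 × 39 = 2145 ≡ 1 (mod 67)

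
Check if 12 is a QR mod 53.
By Euler's criterion: 12^{26} ≡ 52 (mod 53). Since this equals -1 (≡ 52), 12 is not a QR.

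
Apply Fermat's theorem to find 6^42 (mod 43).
By Fermat's Little Theorem, 6^{42} ≡ 1 (mod 43) since 43 is prime and gcd(6, 43) = 1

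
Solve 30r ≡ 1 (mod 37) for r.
30^(-1) ≡ 21 (mod 37). Verification: 30 × 21 = 630 ≡ 1 (mod 37)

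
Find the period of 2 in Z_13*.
Powers of 2 mod 13: 2^1≡2, 2^2≡4, 2^3≡8, 2^4≡3, 2^5≡6, 2^6≡12, 2^7≡11, 2^8≡9, 2^9≡5, 2^10≡10, 2^11≡7, 2^12≡1. Order = 12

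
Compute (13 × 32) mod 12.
8

(13 × 32) = 416
416 mod 12 = 8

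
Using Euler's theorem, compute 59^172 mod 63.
By Euler: 59^{36} ≡ 1 (mod 63) since gcd(59, 63) = 1. 172 = 4×36 + 28. So 59^{172} ≡ 59^{28} ≡ 4 (mod 63)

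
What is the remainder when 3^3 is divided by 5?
3 = 2 + 1 (binary 11). Repeated squaring mod 5: 3^1 ≡ 3; 3^2 ≡ 3² = 9 ≡ 4. Multiply: 3^3 = 3^2 × 3^1 ≡ 4 × 3 (mod 5): 4 × 3 = 12 ≡ 2. So 3^3 ≡ 2 (mod 5).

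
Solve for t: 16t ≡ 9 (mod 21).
15

Since gcd(16, 21) = 1 divides 9, a solution exists.
Multiply both sides by the inverse of 16 mod 21:
  16^(-1) mod 21 = 4
  x ≡ 4 × 9 ≡ 36 ≡ 15 (mod 21)
Verification: 16 × 15 = 240 = 11 × 21 + 9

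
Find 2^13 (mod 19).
Using repeated squaring. 13 = 8 + 4 + 1 (binary 1101). Repeated squaring mod 19: 2^1 ≡ 2; 2^2 ≡ 2² = 4 ≡ 4; 2^4 ≡ 4² = 16 ≡ 16; 2^8 ≡ 16² = 256 ≡ 9. Multiply: 2^13 = 2^8 × 2^4 × 2^1 ≡ 9 × 16 × 2 (mod 19): 9 × 16 = 144 ≡ 11; 11 × 2 = 22 ≡ 3. So 2^13 ≡ 3 (mod 19).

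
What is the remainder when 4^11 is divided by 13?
Using repeated squaring. 11 = 8 + 2 + 1 (binary 1011). Repeated squaring mod 13: 4^1 ≡ 4; 4^2 ≡ 4² = 16 ≡ 3; 4^4 ≡ 3² = 9 ≡ 9; 4^8 ≡ 9² = 81 ≡ 3. Multiply: 4^11 = 4^8 × 4^2 × 4^1 ≡ 3 × 3 × 4 (mod 13): 3 × 3 = 9 ≡ 9; 9 × 4 = 36 ≡ 10. So 4^11 ≡ 10 (mod 13).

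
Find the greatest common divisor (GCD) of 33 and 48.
3

Using the Euclidean algorithm:
33 = 0 × 48 + 33
48 = 1 × 33 + 15
33 = 2 × 15 + 3
15 = 5 × 3 + 0

GCD(33, 48) = 3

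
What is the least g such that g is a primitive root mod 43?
p - 1 = 42 has prime divisors 2, 3, 7. h is a primitive root mod 43 iff h^(42/q) ≢ 1 (mod 43) for each such q.
h = 2: 2^21 ≡ 42, 2^14 ≡ 1, 2^6 ≡ 21 (mod 43); 2^14 ≡ 1, so not a primitive root.
h = 3: 3^21 ≡ 42, 3^14 ≡ 36, 3^6 ≡ 41 (mod 43); none is 1, so 3 has order 42 and is a primitive root.
The smallest primitive root mod 43 is g = 3.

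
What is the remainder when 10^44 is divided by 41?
Using Fermat: 10^{40} ≡ 1 (mod 41). 44 ≡ 4 (mod 40). So 10^{44} ≡ 10^{4} ≡ 37 (mod 41)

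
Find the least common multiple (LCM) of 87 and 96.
2784

First find GCD(87, 96) using the Euclidean algorithm:
87 = 0 × 96 + 87
96 = 1 × 87 + 9
87 = 9 × 9 + 6
9 = 1 × 6 + 3
6 = 2 × 3 + 0
GCD(87, 96) = 3

LCM formula: LCM(a, b) = (a × b) / GCD(a, b)
LCM(87, 96) = (87 × 96) / 3
LCM(87, 96) = 8352 / 3
LCM(87, 96) = 2784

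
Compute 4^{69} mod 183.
88

Using successive squaring:
Binary expansion of 69: 1000101
Powers of 4 mod 183 (each is the square of the previous):
  4^1 ≡ 4 (mod 183)
  4^2 ≡ 4² = 16 ≡ 16 (mod 183)
  4^4 ≡ 16² = 256 ≡ 73 (mod 183)
  4^8 ≡ 73² = 5329 ≡ 22 (mod 183)
  4^16 ≡ 22² = 484 ≡ 118 (mod 183)
  4^32 ≡ 118² = 13924 ≡ 16 (mod 183)
  4^64 ≡ 16² = 256 ≡ 73 (mod 183)
69 = 64 + 4 + 1, so 4^69 = 4^64 × 4^4 × 4^1 ≡ 73 × 73 × 4 (mod 183)
Multiplying step by step:
  73 × 73 = 5329 ≡ 22 (mod 183)
  22 × 4 = 88 ≡ 88 (mod 183)
Result: 4^69 ≡ 88 (mod 183)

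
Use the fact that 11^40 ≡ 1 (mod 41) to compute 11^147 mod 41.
By Fermat: 11^{40} ≡ 1 (mod 41). 147 = 3×40 + 27. So 11^{147} ≡ 11^{27} ≡ 6 (mod 41)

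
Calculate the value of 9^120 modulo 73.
Using Fermat: 9^{72} ≡ 1 (mod 73). 120 ≡ 48 (mod 72). So 9^{120} ≡ 9^{48} ≡ 1 (mod 73)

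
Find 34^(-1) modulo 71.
23

Using Extended Euclidean Algorithm:
gcd(34, 71) = 1
Bezout coefficients: 34 × 23 + 71 × -11 = 1
So 34 × 23 ≡ 1 (mod 71)
The inverse is 23 mod 71 = 23
Verification: 34 × 23 = 782 = 11 × 71 + 1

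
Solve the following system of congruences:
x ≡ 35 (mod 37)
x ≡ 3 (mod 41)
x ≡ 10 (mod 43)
41290

Using the Chinese Remainder Theorem:
M = product of moduli = 65231
For equation 1: M_1 = 1763, 1763 ≡ 24 (mod 37), inverse of 1763 mod 37 is 17 (check: 24 × 17 = 408 ≡ 1 (mod 37))
For equation 2: M_2 = 1591, 1591 ≡ 33 (mod 41), inverse of 1591 mod 41 is 5 (check: 33 × 5 = 165 ≡ 1 (mod 41))
For equation 3: M_3 = 1517, 1517 ≡ 12 (mod 43), inverse of 1517 mod 43 is 18 (check: 12 × 18 = 216 ≡ 1 (mod 43))
Combine: x ≡ Σ r_i×M_i×(M_i⁻¹ mod m_i) = 35×1763×17 + 3×1591×5 + 10×1517×18 = 1048985 + 23865 + 273060 = 1345910
1345910 mod 65231 = 41290
x ≡ 41290 (mod 65231)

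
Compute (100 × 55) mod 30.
10

(100 × 55) = 5500
5500 mod 30 = 10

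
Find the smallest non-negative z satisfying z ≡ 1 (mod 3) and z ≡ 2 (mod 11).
M = 3 × 11 = 33. M₁ = 11, y₁ ≡ 2 (mod 3). M₂ = 3, y₂ ≡ 4 (mod 11). z = 1×11×2 + 2×3×4 ≡ 13 (mod 33)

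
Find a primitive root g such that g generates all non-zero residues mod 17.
p - 1 = 16 has prime divisors 2. h is a primitive root mod 17 iff h^(16/q) ≢ 1 (mod 17) for each such q.
h = 2: 2^8 ≡ 1 (mod 17); 2^8 ≡ 1, so not a primitive root.
h = 3: 3^8 ≡ 16 (mod 17); none is 1, so 3 has order 16 and is a primitive root.
The smallest primitive root mod 17 is g = 3.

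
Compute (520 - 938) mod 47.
5

(520 - 938) = -418
-418 mod 47 = 5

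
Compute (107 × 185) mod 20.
15

(107 × 185) = 19795
19795 mod 20 = 15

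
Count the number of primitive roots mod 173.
Number of primitive roots mod 173 = φ(172) = 84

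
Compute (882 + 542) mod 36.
20

(882 + 542) = 1424
1424 mod 36 = 20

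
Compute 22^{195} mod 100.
68

Using successive squaring:
Binary expansion of 195: 11000011
Powers of 22 mod 100 (each is the square of the previous):
  22^1 ≡ 22 (mod 100)
  22^2 ≡ 22² = 484 ≡ 84 (mod 100)
  22^4 ≡ 84² = 7056 ≡ 56 (mod 100)
  22^8 ≡ 56² = 3136 ≡ 36 (mod 100)
  22^16 ≡ 36² = 1296 ≡ 96 (mod 100)
  22^32 ≡ 96² = 9216 ≡ 16 (mod 100)
  22^64 ≡ 16² = 256 ≡ 56 (mod 100)
  22^128 ≡ 56² = 3136 ≡ 36 (mod 100)
195 = 128 + 64 + 2 + 1, so 22^195 = 22^128 × 22^64 × 22^2 × 22^1 ≡ 36 × 56 × 84 × 22 (mod 100)
Multiplying step by step:
  36 × 56 = 2016 ≡ 16 (mod 100)
  16 × 84 = 1344 ≡ 44 (mod 100)
  44 × 22 = 968 ≡ 68 (mod 100)
Result: 22^195 ≡ 68 (mod 100)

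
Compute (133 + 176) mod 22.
1

(133 + 176) = 309
309 mod 22 = 1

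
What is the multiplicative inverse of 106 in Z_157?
106^(-1) ≡ 40 (mod 157). Verification: 106 × 40 = 4240 ≡ 1 (mod 157)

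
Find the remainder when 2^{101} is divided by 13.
By Fermat: 2^{12} ≡ 1 (mod 13). 101 = 8×12 + 5. So 2^{101} ≡ 2^{5} ≡ 6 (mod 13)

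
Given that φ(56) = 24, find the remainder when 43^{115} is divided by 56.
By Euler: 43^{24} ≡ 1 (mod 56) since gcd(43, 56) = 1. 115 = 4×24 + 19. So 43^{115} ≡ 43^{19} ≡ 43 (mod 56)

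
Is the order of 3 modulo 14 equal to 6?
Yes, ord_14(3) = 6.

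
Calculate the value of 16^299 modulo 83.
Using Fermat: 16^{82} ≡ 1 (mod 83). 299 ≡ 53 (mod 82). So 16^{299} ≡ 16^{53} ≡ 38 (mod 83)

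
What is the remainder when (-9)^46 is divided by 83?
Using repeated squaring. (-9) ≡ 74 (mod 83). 46 = 32 + 8 + 4 + 2 (binary 101110). Repeated squaring mod 83: 74^1 ≡ 74; 74^2 ≡ 74² = 5476 ≡ 81; 74^4 ≡ 81² = 6561 ≡ 4; 74^8 ≡ 4² = 16 ≡ 16; 74^16 ≡ 16² = 256 ≡ 7; 74^32 ≡ 7² = 49 ≡ 49. Multiply: (-9)^46 ≡ 74^32 × 74^8 × 74^4 × 74^2 ≡ 49 × 16 × 4 × 81 (mod 83): 49 × 16 = 784 ≡ 37; 37 × 4 = 148 ≡ 65; 65 × 81 = 5265 ≡ 36. So (-9)^46 ≡ 36 (mod 83).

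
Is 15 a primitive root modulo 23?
Yes

To verify, check if 15^(22/q) ≢ 1 (mod 23) for each prime divisor q of 22
Divisors of 22 = 22: [1, 2, 11, 22]
  15^(22/2) = 15^11 ≡ 22 (mod 23)
  15^(22/11) = 15^2 ≡ 18 (mod 23)
Conclusion: 15 is a primitive root modulo 23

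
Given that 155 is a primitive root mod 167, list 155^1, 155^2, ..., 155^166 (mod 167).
g^1, g^2, ..., g^{166} mod 167: {155, 144, 109, 28, 165, 24, 46, 116, 111, 4, 119, 75, 102, 112, 159, 96, 17, 130, 110, 16, 142, 133, 74, 114, 135, 50, 68, 19, 106, 64, 67, 31, 129, 122, 39, 33, 105, 76, 90, 89, 101, 124, 15, 154, 156, 132, 86, 137, 26, 22, 70, 162, 60, 115, 123, 27, 10, 47, 104, 88, 113, 147, 73, 126, 158, 108, 40, 21, 82, 18, 118, 87, 125, 3, 131, 98, 160, 84, 161, 72, 138, 14, 166, 12, 23, 58, 139, 2, 143, 121, 51, 56, 163, 48, 92, 65, 55, 8, 71, 150, 37, 57, 151, 25, 34, 93, 53, 32, 117, 99, 148, 61, 103, 100, 136, 38, 45, 128, 134, 62, 91, 77, 78, 66, 43, 152, 13, 11, 35, 81, 30, 141, 145, 97, 5, 107, 52, 44, 140, 157, 120, 63, 79, 54, 20, 94, 41, 9, 59, 127, 146, 85, 149, 49, 80, 42, 164, 36, 69, 7, 83, 6, 95, 29, 153, 1}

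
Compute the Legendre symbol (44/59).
(44/59) = 44^{29} mod 59 = -1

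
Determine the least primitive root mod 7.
p - 1 = 6 has prime divisors 2, 3. h is a primitive root mod 7 iff h^(6/q) ≢ 1 (mod 7) for each such q.
h = 2: 2^3 ≡ 1, 2^2 ≡ 4 (mod 7); 2^3 ≡ 1, so not a primitive root.
h = 3: 3^3 ≡ 6, 3^2 ≡ 2 (mod 7); none is 1, so 3 has order 6 and is a primitive root.
The smallest primitive root mod 7 is g = 3.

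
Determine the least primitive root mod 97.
p - 1 = 96 has prime divisors 2, 3. h is a primitive root mod 97 iff h^(96/q) ≢ 1 (mod 97) for each such q.
h = 2: 2^48 ≡ 1, 2^32 ≡ 35 (mod 97); 2^48 ≡ 1, so not a primitive root.
h = 3: 3^48 ≡ 1, 3^32 ≡ 35 (mod 97); 3^48 ≡ 1, so not a primitive root.
h = 4: 4^48 ≡ 1, 4^32 ≡ 61 (mod 97); 4^48 ≡ 1, so not a primitive root.
h = 5: 5^48 ≡ 96, 5^32 ≡ 35 (mod 97); none is 1, so 5 has order 96 and is a primitive root.
The smallest primitive root mod 97 is g = 5.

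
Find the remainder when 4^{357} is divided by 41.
By Fermat: 4^{40} ≡ 1 (mod 41). 357 = 8×40 + 37. So 4^{357} ≡ 4^{37} ≡ 25 (mod 41)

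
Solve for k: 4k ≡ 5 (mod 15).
5

Since gcd(4, 15) = 1 divides 5, a solution exists.
Multiply both sides by the inverse of 4 mod 15:
  4^(-1) mod 15 = 4
  x ≡ 4 × 5 ≡ 20 ≡ 5 (mod 15)
Verification: 4 × 5 = 20 = 1 × 15 + 5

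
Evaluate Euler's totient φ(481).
432

Prime factorization: 481 = 13 × 37
Using the formula φ(n) = n × Π(1 - 1/p) for each prime factor p:
φ(481) = 481 × (1 - 1/13) × (1 - 1/37)
φ(481) = 432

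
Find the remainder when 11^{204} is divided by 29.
By Fermat: 11^{28} ≡ 1 (mod 29). 204 = 7×28 + 8. So 11^{204} ≡ 11^{8} ≡ 16 (mod 29)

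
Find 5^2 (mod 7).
2 = 2 (binary 10). Repeated squaring mod 7: 5^1 ≡ 5; 5^2 ≡ 5² = 25 ≡ 4. So 5^2 ≡ 4 (mod 7).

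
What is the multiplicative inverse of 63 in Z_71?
63^(-1) ≡ 62 (mod 71). Verification: 63 × 62 = 3906 ≡ 1 (mod 71)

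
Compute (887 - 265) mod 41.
7

(887 - 265) = 622
622 mod 41 = 7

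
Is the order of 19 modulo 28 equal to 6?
Yes, ord_28(19) = 6.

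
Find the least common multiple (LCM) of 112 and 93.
10416

First find GCD(112, 93) using the Euclidean algorithm:
112 = 1 × 93 + 19
93 = 4 × 19 + 17
19 = 1 × 17 + 2
17 = 8 × 2 + 1
2 = 2 × 1 + 0
GCD(112, 93) = 1

LCM formula: LCM(a, b) = (a × b) / GCD(a, b)
LCM(112, 93) = (112 × 93) / 1
LCM(112, 93) = 10416 / 1
LCM(112, 93) = 10416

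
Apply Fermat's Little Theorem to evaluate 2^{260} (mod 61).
47

By Fermat's Little Theorem, a^(p-1) ≡ 1 (mod p) for prime p and gcd(a, p) = 1
Here p = 61, so 2^60 ≡ 1 (mod 61)
We can reduce the exponent: 260 mod 60 = 20
So 2^260 ≡ 2^20 (mod 61)
Computing: 2^20 mod 61 = 47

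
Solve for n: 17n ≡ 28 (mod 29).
17

Since gcd(17, 29) = 1 divides 28, a solution exists.
Multiply both sides by the inverse of 17 mod 29:
  17^(-1) mod 29 = 12
  x ≡ 12 × 28 ≡ 336 ≡ 17 (mod 29)
Verification: 17 × 17 = 289 = 9 × 29 + 28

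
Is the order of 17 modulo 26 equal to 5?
No, the actual order is 6, not 5.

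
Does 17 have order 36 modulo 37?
p - 1 = 36 has prime divisors 2, 3. Check 17^(36/q) mod 37 for each: 17^(36/2) = 17^18 ≡ 36, 17^(36/3) = 17^12 ≡ 26 (mod 37). None of these is 1, so 17 has order 36 = φ(37), so it is a primitive root mod 37.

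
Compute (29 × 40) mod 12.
8

(29 × 40) = 1160
1160 mod 12 = 8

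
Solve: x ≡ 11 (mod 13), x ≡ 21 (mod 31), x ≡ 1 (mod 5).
M = 13 × 31 × 5 = 2015. M₁ = 155, y₁ ≡ 12 (mod 13). M₂ = 65, y₂ ≡ 21 (mod 31). M₃ = 403, y₃ ≡ 2 (mod 5). x = 11×155×12 + 21×65×21 + 1×403×2 ≡ 1571 (mod 2015)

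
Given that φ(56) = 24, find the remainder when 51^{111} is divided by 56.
By Euler: 51^{24} ≡ 1 (mod 56) since gcd(51, 56) = 1. 111 = 4×24 + 15. So 51^{111} ≡ 51^{15} ≡ 43 (mod 56)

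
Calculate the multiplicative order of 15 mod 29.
Powers of 15 mod 29: 15^1≡15, 15^2≡22, 15^3≡11, 15^4≡20, 15^5≡10, 15^6≡5, 15^7≡17, 15^8≡23, 15^9≡26, 15^10≡13, 15^11≡21, 15^12≡25, 15^13≡27, 15^14≡28, 15^15≡14, 15^16≡7, 15^17≡18, 15^18≡9, 15^19≡19, 15^20≡24, 15^21≡12, 15^22≡6, 15^23≡3, 15^24≡16, 15^25≡8, 15^26≡4, 15^27≡2, 15^28≡1. Order = 28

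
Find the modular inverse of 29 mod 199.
29^(-1) ≡ 151 (mod 199). Verification: 29 × 151 = 4379 ≡ 1 (mod 199)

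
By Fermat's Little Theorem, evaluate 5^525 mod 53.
By Fermat: 5^{52} ≡ 1 (mod 53). 525 ≡ 5 (mod 52). So 5^{525} ≡ 5^{5} ≡ 51 (mod 53)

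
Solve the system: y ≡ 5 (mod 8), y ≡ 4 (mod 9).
M = 8 × 9 = 72. M₁ = 9, y₁ ≡ 1 (mod 8). M₂ = 8, y₂ ≡ 8 (mod 9). y = 5×9×1 + 4×8×8 ≡ 13 (mod 72)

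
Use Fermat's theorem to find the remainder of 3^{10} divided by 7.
4

By Fermat's Little Theorem, a^(p-1) ≡ 1 (mod p) for prime p and gcd(a, p) = 1
Here p = 7, so 3^6 ≡ 1 (mod 7)
We can reduce the exponent: 10 mod 6 = 4
So 3^10 ≡ 3^4 (mod 7)
Computing: 3^4 mod 7 = 4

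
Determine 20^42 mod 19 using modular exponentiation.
Using Fermat: 20^{18} ≡ 1 (mod 19). 42 ≡ 6 (mod 18). So 20^{42} ≡ 20^{6} ≡ 1 (mod 19)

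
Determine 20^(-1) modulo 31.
20^(-1) ≡ 14 (mod 31). Verification: 20 × 14 = 280 ≡ 1 (mod 31)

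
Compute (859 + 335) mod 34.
4

(859 + 335) = 1194
1194 mod 34 = 4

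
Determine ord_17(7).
Powers of 7 mod 17: 7^1≡7, 7^2≡15, 7^3≡3, 7^4≡4, 7^5≡11, 7^6≡9, 7^7≡12, 7^8≡16, 7^9≡10, 7^10≡2, 7^11≡14, 7^12≡13, 7^13≡6, 7^14≡8, 7^15≡5, 7^16≡1. Order = 16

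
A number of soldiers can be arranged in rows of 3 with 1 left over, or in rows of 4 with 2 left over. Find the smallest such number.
M = 3 × 4 = 12. M₁ = 4, y₁ ≡ 1 (mod 3). M₂ = 3, y₂ ≡ 3 (mod 4). r = 1×4×1 + 2×3×3 ≡ 10 (mod 12). The smallest positive such number is 10.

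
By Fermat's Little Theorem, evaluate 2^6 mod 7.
By Fermat's Little Theorem, 2^{6} ≡ 1 (mod 7) since 7 is prime and gcd(2, 7) = 1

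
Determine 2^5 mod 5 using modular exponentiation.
5 = 4 + 1 (binary 101). Repeated squaring mod 5: 2^1 ≡ 2; 2^2 ≡ 2² = 4 ≡ 4; 2^4 ≡ 4² = 16 ≡ 1. Multiply: 2^5 = 2^4 × 2^1 ≡ 1 × 2 (mod 5): 1 × 2 = 2 ≡ 2. So 2^5 ≡ 2 (mod 5).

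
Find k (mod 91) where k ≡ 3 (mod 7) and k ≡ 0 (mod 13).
M = 7 × 13 = 91. M₁ = 13, y₁ ≡ 6 (mod 7). M₂ = 7, y₂ ≡ 2 (mod 13). k = 3×13×6 + 0×7×2 ≡ 52 (mod 91)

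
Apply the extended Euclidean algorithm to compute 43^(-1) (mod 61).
Extended GCD: 43(-17) + 61(12) = 1. So 43^(-1) ≡ 44 ≡ 44 (mod 61). Verify: 43 × 44 = 1892 ≡ 1 (mod 61)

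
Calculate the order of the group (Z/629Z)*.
576

Prime factorization: 629 = 17 × 37
Using the formula φ(n) = n × Π(1 - 1/p) for each prime factor p:
φ(629) = 629 × (1 - 1/17) × (1 - 1/37)
φ(629) = 576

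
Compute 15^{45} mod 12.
3

Using successive squaring:
Binary expansion of 45: 101101
Powers of 15 mod 12 (each is the square of the previous):
  15^1 ≡ 3 (mod 12)
  15^2 ≡ 3² = 9 ≡ 9 (mod 12)
  15^4 ≡ 9² = 81 ≡ 9 (mod 12)
  15^8 ≡ 9² = 81 ≡ 9 (mod 12)
  15^16 ≡ 9² = 81 ≡ 9 (mod 12)
  15^32 ≡ 9² = 81 ≡ 9 (mod 12)
45 = 32 + 8 + 4 + 1, so 15^45 = 15^32 × 15^8 × 15^4 × 15^1 ≡ 9 × 9 × 9 × 3 (mod 12)
Multiplying step by step:
  9 × 9 = 81 ≡ 9 (mod 12)
  9 × 9 = 81 ≡ 9 (mod 12)
  9 × 3 = 27 ≡ 3 (mod 12)
Result: 15^45 ≡ 3 (mod 12)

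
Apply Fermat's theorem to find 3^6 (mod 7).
By Fermat's Little Theorem, 3^{6} ≡ 1 (mod 7) since 7 is prime and gcd(3, 7) = 1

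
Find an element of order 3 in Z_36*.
13 has order 3 mod 36 since 13^{3} ≡ 1 (mod 36) and no smaller power works.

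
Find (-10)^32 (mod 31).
Using Fermat: (-10)^{30} ≡ 1 (mod 31). 32 ≡ 2 (mod 30). So (-10)^{32} ≡ (-10)^{2} ≡ 7 (mod 31)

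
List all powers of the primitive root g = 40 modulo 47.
g^1, g^2, ..., g^{46} mod 47: {40, 2, 33, 4, 19, 8, 38, 16, 29, 32, 11, 17, 22, 34, 44, 21, 41, 42, 35, 37, 23, 27, 46, 7, 45, 14, 43, 28, 39, 9, 31, 18, 15, 36, 30, 25, 13, 3, 26, 6, 5, 12, 10, 24, 20, 1}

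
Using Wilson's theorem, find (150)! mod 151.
By Wilson's theorem, (150)! ≡ -1 ≡ 150 (mod 151)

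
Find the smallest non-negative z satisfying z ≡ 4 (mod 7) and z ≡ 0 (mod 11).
M = 7 × 11 = 77. M₁ = 11, y₁ ≡ 2 (mod 7). M₂ = 7, y₂ ≡ 8 (mod 11). z = 4×11×2 + 0×7×8 ≡ 11 (mod 77)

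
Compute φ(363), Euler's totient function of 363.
220

Prime factorization: 363 = 3 × 11^2
Using the formula φ(n) = n × Π(1 - 1/p) for each prime factor p:
φ(363) = 363 × (1 - 1/3) × (1 - 1/11)
φ(363) = 220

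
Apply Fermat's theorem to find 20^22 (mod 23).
By Fermat's Little Theorem, 20^{22} ≡ 1 (mod 23) since 23 is prime and gcd(20, 23) = 1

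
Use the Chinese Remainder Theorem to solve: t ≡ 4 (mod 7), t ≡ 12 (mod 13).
M = 7 × 13 = 91. M₁ = 13, y₁ ≡ 6 (mod 7). M₂ = 7, y₂ ≡ 2 (mod 13). t = 4×13×6 + 12×7×2 ≡ 25 (mod 91)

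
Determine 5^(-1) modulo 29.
5^(-1) ≡ 6 (mod 29). Verification: 5 × 6 = 30 ≡ 1 (mod 29)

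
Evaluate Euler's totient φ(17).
16

Prime factorization: 17 = 17
Using the formula φ(n) = n × Π(1 - 1/p) for each prime factor p:
φ(17) = 17 × (1 - 1/17)
φ(17) = 16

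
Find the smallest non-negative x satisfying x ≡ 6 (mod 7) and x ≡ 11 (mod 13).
M = 7 × 13 = 91. M₁ = 13, y₁ ≡ 6 (mod 7). M₂ = 7, y₂ ≡ 2 (mod 13). x = 6×13×6 + 11×7×2 ≡ 76 (mod 91)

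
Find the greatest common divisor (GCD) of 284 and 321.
1

Using the Euclidean algorithm:
284 = 0 × 321 + 284
321 = 1 × 284 + 37
284 = 7 × 37 + 25
37 = 1 × 25 + 12
25 = 2 × 12 + 1
12 = 12 × 1 + 0

GCD(284, 321) = 1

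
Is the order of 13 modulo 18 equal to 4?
No, the actual order is 3, not 4.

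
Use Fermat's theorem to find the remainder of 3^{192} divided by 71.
38

By Fermat's Little Theorem, a^(p-1) ≡ 1 (mod p) for prime p and gcd(a, p) = 1
Here p = 71, so 3^70 ≡ 1 (mod 71)
We can reduce the exponent: 192 mod 70 = 52
So 3^192 ≡ 3^52 (mod 71)
Computing: 3^52 mod 71 = 38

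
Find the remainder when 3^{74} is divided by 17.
By Fermat: 3^{16} ≡ 1 (mod 17). 74 = 4×16 + 10. So 3^{74} ≡ 3^{10} ≡ 8 (mod 17)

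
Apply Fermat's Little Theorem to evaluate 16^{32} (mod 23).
13

By Fermat's Little Theorem, a^(p-1) ≡ 1 (mod p) for prime p and gcd(a, p) = 1
Here p = 23, so 16^22 ≡ 1 (mod 23)
We can reduce the exponent: 32 mod 22 = 10
So 16^32 ≡ 16^10 (mod 23)
Computing: 16^10 mod 23 = 13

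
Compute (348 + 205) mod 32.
9

(348 + 205) = 553
553 mod 32 = 9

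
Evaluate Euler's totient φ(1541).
1452

Prime factorization: 1541 = 23 × 67
Using the formula φ(n) = n × Π(1 - 1/p) for each prime factor p:
φ(1541) = 1541 × (1 - 1/23) × (1 - 1/67)
φ(1541) = 1452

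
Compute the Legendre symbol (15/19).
(15/19) = 15^{9} mod 19 = -1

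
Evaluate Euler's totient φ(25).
20

Prime factorization: 25 = 5^2
Using the formula φ(n) = n × Π(1 - 1/p) for each prime factor p:
φ(25) = 25 × (1 - 1/5)
φ(25) = 20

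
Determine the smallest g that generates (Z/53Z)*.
2

A primitive root g modulo p has order p-1 = 52
Prime divisors of 52: [2, 13]
g is a primitive root iff g^(52/q) ≢ 1 (mod 53) for each prime divisor q
Testing small values:
  g = 2: 2^26 ≡ 52, 2^4 ≡ 16 (mod 53) → none is 1, primitive root!
The smallest primitive root is 2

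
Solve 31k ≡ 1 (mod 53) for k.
12

Using Extended Euclidean Algorithm:
gcd(31, 53) = 1
Bezout coefficients: 31 × 12 + 53 × -7 = 1
So 31 × 12 ≡ 1 (mod 53)
The inverse is 12 mod 53 = 12
Verification: 31 × 12 = 372 = 7 × 53 + 1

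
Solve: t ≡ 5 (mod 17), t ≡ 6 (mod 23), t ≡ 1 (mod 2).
M = 17 × 23 × 2 = 782. M₁ = 46, y₁ ≡ 10 (mod 17). M₂ = 34, y₂ ≡ 21 (mod 23). M₃ = 391, y₃ ≡ 1 (mod 2). t = 5×46×10 + 6×34×21 + 1×391×1 ≡ 719 (mod 782)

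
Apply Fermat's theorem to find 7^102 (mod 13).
By Fermat: 7^{12} ≡ 1 (mod 13). 102 = 8×12 + 6. So 7^{102} ≡ 7^{6} ≡ 12 (mod 13)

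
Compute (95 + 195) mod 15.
5

(95 + 195) = 290
290 mod 15 = 5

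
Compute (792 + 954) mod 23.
21

(792 + 954) = 1746
1746 mod 23 = 21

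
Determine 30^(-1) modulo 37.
30^(-1) ≡ 21 (mod 37). Verification: 30 × 21 = 630 ≡ 1 (mod 37)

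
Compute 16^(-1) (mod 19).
16^(-1) ≡ 6 (mod 19). Verification: 16 × 6 = 96 ≡ 1 (mod 19)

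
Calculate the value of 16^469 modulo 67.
Using Fermat: 16^{66} ≡ 1 (mod 67). 469 ≡ 7 (mod 66). So 16^{469} ≡ 16^{7} ≡ 23 (mod 67)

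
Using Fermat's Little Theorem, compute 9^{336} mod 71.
57

By Fermat's Little Theorem, a^(p-1) ≡ 1 (mod p) for prime p and gcd(a, p) = 1
Here p = 71, so 9^70 ≡ 1 (mod 71)
We can reduce the exponent: 336 mod 70 = 56
So 9^336 ≡ 9^56 (mod 71)
Computing: 9^56 mod 71 = 57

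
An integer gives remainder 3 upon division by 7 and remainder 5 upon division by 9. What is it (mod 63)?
M = 7 × 9 = 63. M₁ = 9, y₁ ≡ 4 (mod 7). M₂ = 7, y₂ ≡ 4 (mod 9). m = 3×9×4 + 5×7×4 ≡ 59 (mod 63). The smallest positive such number is 59.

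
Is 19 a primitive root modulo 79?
No

To verify, check if 19^(78/q) ≢ 1 (mod 79) for each prime divisor q of 78
Divisors of 78 = 78: [1, 2, 3, 6, 13, 26, 39, 78]
  19^(78/2) = 19^39 ≡ 1 (mod 79)
  19^(78/3) = 19^26 ≡ 55 (mod 79)
  19^(78/13) = 19^6 ≡ 38 (mod 79)
Conclusion: 19 is not a primitive root modulo 79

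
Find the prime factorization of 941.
941

Divide by primes starting from smallest:
941 ÷ 941 = 1

941 = 941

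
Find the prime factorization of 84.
2^2 × 3 × 7

Divide by primes starting from smallest:
84 ÷ 2 = 42
42 ÷ 2 = 21
21 ÷ 3 = 7
7 ÷ 7 = 1

84 = 2^2 × 3 × 7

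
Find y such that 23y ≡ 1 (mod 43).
23^(-1) ≡ 15 (mod 43). Verification: 23 × 15 = 345 ≡ 1 (mod 43)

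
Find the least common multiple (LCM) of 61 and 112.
6832

First find GCD(61, 112) using the Euclidean algorithm:
61 = 0 × 112 + 61
112 = 1 × 61 + 51
61 = 1 × 51 + 10
51 = 5 × 10 + 1
10 = 10 × 1 + 0
GCD(61, 112) = 1

LCM formula: LCM(a, b) = (a × b) / GCD(a, b)
LCM(61, 112) = (61 × 112) / 1
LCM(61, 112) = 6832 / 1
LCM(61, 112) = 6832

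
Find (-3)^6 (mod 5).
(-3) ≡ 2 (mod 5). 6 = 4 + 2 (binary 110). Repeated squaring mod 5: 2^1 ≡ 2; 2^2 ≡ 2² = 4 ≡ 4; 2^4 ≡ 4² = 16 ≡ 1. Multiply: (-3)^6 ≡ 2^4 × 2^2 ≡ 1 × 4 (mod 5): 1 × 4 = 4 ≡ 4. So (-3)^6 ≡ 4 (mod 5).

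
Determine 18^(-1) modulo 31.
18^(-1) ≡ 19 (mod 31). Verification: 18 × 19 = 342 ≡ 1 (mod 31)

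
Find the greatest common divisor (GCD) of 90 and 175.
5

Using the Euclidean algorithm:
90 = 0 × 175 + 90
175 = 1 × 90 + 85
90 = 1 × 85 + 5
85 = 17 × 5 + 0

GCD(90, 175) = 5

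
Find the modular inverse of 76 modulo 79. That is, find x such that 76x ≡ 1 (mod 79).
26

Using Extended Euclidean Algorithm:
gcd(76, 79) = 1
Bezout coefficients: 76 × 26 + 79 × -25 = 1
So 76 × 26 ≡ 1 (mod 79)
The inverse is 26 mod 79 = 26
Verification: 76 × 26 = 1976 = 25 × 79 + 1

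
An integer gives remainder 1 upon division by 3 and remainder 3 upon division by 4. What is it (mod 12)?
M = 3 × 4 = 12. M₁ = 4, y₁ ≡ 1 (mod 3). M₂ = 3, y₂ ≡ 3 (mod 4). k = 1×4×1 + 3×3×3 ≡ 7 (mod 12). The smallest positive such number is 7.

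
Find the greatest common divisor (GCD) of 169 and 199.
1

Using the Euclidean algorithm:
169 = 0 × 199 + 169
199 = 1 × 169 + 30
169 = 5 × 30 + 19
30 = 1 × 19 + 11
19 = 1 × 11 + 8
11 = 1 × 8 + 3
8 = 2 × 3 + 2
3 = 1 × 2 + 1
2 = 2 × 1 + 0

GCD(169, 199) = 1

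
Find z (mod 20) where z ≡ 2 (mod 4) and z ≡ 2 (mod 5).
M = 4 × 5 = 20. M₁ = 5, y₁ ≡ 1 (mod 4). M₂ = 4, y₂ ≡ 4 (mod 5). z = 2×5×1 + 2×4×4 ≡ 2 (mod 20)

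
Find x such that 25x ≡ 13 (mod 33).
19

Since gcd(25, 33) = 1 divides 13, a solution exists.
Multiply both sides by the inverse of 25 mod 33:
  25^(-1) mod 33 = 4
  x ≡ 4 × 13 ≡ 52 ≡ 19 (mod 33)
Verification: 25 × 19 = 475 = 14 × 33 + 13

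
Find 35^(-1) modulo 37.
18

Using Extended Euclidean Algorithm:
gcd(35, 37) = 1
Bezout coefficients: 35 × 18 + 37 × -17 = 1
So 35 × 18 ≡ 1 (mod 37)
The inverse is 18 mod 37 = 18
Verification: 35 × 18 = 630 = 17 × 37 + 1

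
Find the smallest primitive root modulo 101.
p - 1 = 100 has prime divisors 2, 5. h is a primitive root mod 101 iff h^(100/q) ≢ 1 (mod 101) for each such q.
h = 2: 2^50 ≡ 100, 2^20 ≡ 95 (mod 101); none is 1, so 2 has order 100 and is a primitive root.
The smallest primitive root mod 101 is g = 2.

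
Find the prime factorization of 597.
3 × 199

Divide by primes starting from smallest:
597 ÷ 3 = 199
199 ÷ 199 = 1

597 = 3 × 199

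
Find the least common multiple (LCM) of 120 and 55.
1320

First find GCD(120, 55) using the Euclidean algorithm:
120 = 2 × 55 + 10
55 = 5 × 10 + 5
10 = 2 × 5 + 0
GCD(120, 55) = 5

LCM formula: LCM(a, b) = (a × b) / GCD(a, b)
LCM(120, 55) = (120 × 55) / 5
LCM(120, 55) = 6600 / 5
LCM(120, 55) = 1320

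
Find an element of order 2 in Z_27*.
26 has order 2 mod 27 since 26^{2} ≡ 1 (mod 27) and no smaller power works.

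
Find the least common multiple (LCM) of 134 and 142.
9514

First find GCD(134, 142) using the Euclidean algorithm:
134 = 0 × 142 + 134
142 = 1 × 134 + 8
134 = 16 × 8 + 6
8 = 1 × 6 + 2
6 = 3 × 2 + 0
GCD(134, 142) = 2

LCM formula: LCM(a, b) = (a × b) / GCD(a, b)
LCM(134, 142) = (134 × 142) / 2
LCM(134, 142) = 19028 / 2
LCM(134, 142) = 9514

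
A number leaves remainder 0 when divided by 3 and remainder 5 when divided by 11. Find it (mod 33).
M = 3 × 11 = 33. M₁ = 11, y₁ ≡ 2 (mod 3). M₂ = 3, y₂ ≡ 4 (mod 11). y = 0×11×2 + 5×3×4 ≡ 27 (mod 33)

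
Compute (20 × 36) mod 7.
6

(20 × 36) = 720
720 mod 7 = 6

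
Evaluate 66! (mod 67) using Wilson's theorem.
By Wilson's theorem, (66)! ≡ -1 ≡ 66 (mod 67)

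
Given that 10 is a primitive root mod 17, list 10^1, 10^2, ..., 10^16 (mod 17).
g^1, g^2, ..., g^{16} mod 17: {10, 15, 14, 4, 6, 9, 5, 16, 7, 2, 3, 13, 11, 8, 12, 1}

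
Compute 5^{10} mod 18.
13

Using successive squaring:
Binary expansion of 10: 1010
Powers of 5 mod 18 (each is the square of the previous):
  5^1 ≡ 5 (mod 18)
  5^2 ≡ 5² = 25 ≡ 7 (mod 18)
  5^4 ≡ 7² = 49 ≡ 13 (mod 18)
  5^8 ≡ 13² = 169 ≡ 7 (mod 18)
10 = 8 + 2, so 5^10 = 5^8 × 5^2 ≡ 7 × 7 (mod 18)
Multiplying step by step:
  7 × 7 = 49 ≡ 13 (mod 18)
Result: 5^10 ≡ 13 (mod 18)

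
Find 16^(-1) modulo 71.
40

Using Extended Euclidean Algorithm:
gcd(16, 71) = 1
Bezout coefficients: 16 × -31 + 71 × 7 = 1
So 16 × -31 ≡ 1 (mod 71)
The inverse is -31 mod 71 = 40
Verification: 16 × 40 = 640 = 9 × 71 + 1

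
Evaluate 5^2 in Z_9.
2 = 2 (binary 10). Repeated squaring mod 9: 5^1 ≡ 5; 5^2 ≡ 5² = 25 ≡ 7. So 5^2 ≡ 7 (mod 9).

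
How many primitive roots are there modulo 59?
Number of primitive roots mod 59 = φ(58) = 28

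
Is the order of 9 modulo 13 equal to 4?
No, the actual order is 3, not 4.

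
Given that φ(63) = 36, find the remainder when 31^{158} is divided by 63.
By Euler: 31^{36} ≡ 1 (mod 63) since gcd(31, 63) = 1. 158 = 4×36 + 14. So 31^{158} ≡ 31^{14} ≡ 16 (mod 63)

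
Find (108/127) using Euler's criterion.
(108/127) = 108^{63} mod 127 = -1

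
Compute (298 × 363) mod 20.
14

(298 × 363) = 108174
108174 mod 20 = 14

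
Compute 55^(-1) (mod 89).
34

Using Extended Euclidean Algorithm:
gcd(55, 89) = 1
Bezout coefficients: 55 × 34 + 89 × -21 = 1
So 55 × 34 ≡ 1 (mod 89)
The inverse is 34 mod 89 = 34
Verification: 55 × 34 = 1870 = 21 × 89 + 1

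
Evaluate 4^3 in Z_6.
3 = 2 + 1 (binary 11). Repeated squaring mod 6: 4^1 ≡ 4; 4^2 ≡ 4² = 16 ≡ 4. Multiply: 4^3 = 4^2 × 4^1 ≡ 4 × 4 (mod 6): 4 × 4 = 16 ≡ 4. So 4^3 ≡ 4 (mod 6).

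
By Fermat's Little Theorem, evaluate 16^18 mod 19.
By Fermat's Little Theorem, 16^{18} ≡ 1 (mod 19) since 19 is prime and gcd(16, 19) = 1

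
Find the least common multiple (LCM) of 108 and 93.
3348

First find GCD(108, 93) using the Euclidean algorithm:
108 = 1 × 93 + 15
93 = 6 × 15 + 3
15 = 5 × 3 + 0
GCD(108, 93) = 3

LCM formula: LCM(a, b) = (a × b) / GCD(a, b)
LCM(108, 93) = (108 × 93) / 3
LCM(108, 93) = 10044 / 3
LCM(108, 93) = 3348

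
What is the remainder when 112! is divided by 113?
By Wilson's theorem, (112)! ≡ -1 ≡ 112 (mod 113)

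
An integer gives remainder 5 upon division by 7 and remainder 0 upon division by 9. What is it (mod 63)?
M = 7 × 9 = 63. M₁ = 9, y₁ ≡ 4 (mod 7). M₂ = 7, y₂ ≡ 4 (mod 9). r = 5×9×4 + 0×7×4 ≡ 54 (mod 63). The smallest positive such number is 54.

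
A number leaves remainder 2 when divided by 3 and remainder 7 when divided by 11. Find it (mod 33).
M = 3 × 11 = 33. M₁ = 11, y₁ ≡ 2 (mod 3). M₂ = 3, y₂ ≡ 4 (mod 11). k = 2×11×2 + 7×3×4 ≡ 29 (mod 33)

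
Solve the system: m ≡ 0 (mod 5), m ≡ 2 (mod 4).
M = 5 × 4 = 20. M₁ = 4, y₁ ≡ 4 (mod 5). M₂ = 5, y₂ ≡ 1 (mod 4). m = 0×4×4 + 2×5×1 ≡ 10 (mod 20)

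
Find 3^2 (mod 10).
2 = 2 (binary 10). Repeated squaring mod 10: 3^1 ≡ 3; 3^2 ≡ 3² = 9 ≡ 9. So 3^2 ≡ 9 (mod 10).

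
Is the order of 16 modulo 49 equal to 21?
Yes, ord_49(16) = 21.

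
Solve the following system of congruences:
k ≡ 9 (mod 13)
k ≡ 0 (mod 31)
217

Using the Chinese Remainder Theorem:
M = product of moduli = 403
For equation 1: M_1 = 31, 31 ≡ 5 (mod 13), inverse of 31 mod 13 is 8 (check: 5 × 8 = 40 ≡ 1 (mod 13))
For equation 2: M_2 = 13, 13 ≡ 13 (mod 31), inverse of 13 mod 31 is 12 (check: 13 × 12 = 156 ≡ 1 (mod 31))
Combine: k ≡ Σ r_i×M_i×(M_i⁻¹ mod m_i) = 9×31×8 + 0×13×12 = 2232 + 0 = 2232
2232 mod 403 = 217
k ≡ 217 (mod 403)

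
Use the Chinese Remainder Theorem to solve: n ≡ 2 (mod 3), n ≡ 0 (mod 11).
11

Using the Chinese Remainder Theorem:
M = product of moduli = 33
For equation 1: M_1 = 11, 11 ≡ 2 (mod 3), inverse of 11 mod 3 is 2 (check: 2 × 2 = 4 ≡ 1 (mod 3))
For equation 2: M_2 = 3, 3 ≡ 3 (mod 11), inverse of 3 mod 11 is 4 (check: 3 × 4 = 12 ≡ 1 (mod 11))
Combine: n ≡ Σ r_i×M_i×(M_i⁻¹ mod m_i) = 2×11×2 + 0×3×4 = 44 + 0 = 44
44 mod 33 = 11
n ≡ 11 (mod 33)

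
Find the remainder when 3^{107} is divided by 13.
By Fermat: 3^{12} ≡ 1 (mod 13). 107 = 8×12 + 11. So 3^{107} ≡ 3^{11} ≡ 9 (mod 13)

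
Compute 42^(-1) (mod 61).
16

Using Extended Euclidean Algorithm:
gcd(42, 61) = 1
Bezout coefficients: 42 × 16 + 61 × -11 = 1
So 42 × 16 ≡ 1 (mod 61)
The inverse is 16 mod 61 = 16
Verification: 42 × 16 = 672 = 11 × 61 + 1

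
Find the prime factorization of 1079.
13 × 83

Divide by primes starting from smallest:
1079 ÷ 13 = 83
83 ÷ 83 = 1

1079 = 13 × 83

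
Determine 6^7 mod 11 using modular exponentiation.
7 = 4 + 2 + 1 (binary 111). Repeated squaring mod 11: 6^1 ≡ 6; 6^2 ≡ 6² = 36 ≡ 3; 6^4 ≡ 3² = 9 ≡ 9. Multiply: 6^7 = 6^4 × 6^2 × 6^1 ≡ 9 × 3 × 6 (mod 11): 9 × 3 = 27 ≡ 5; 5 × 6 = 30 ≡ 8. So 6^7 ≡ 8 (mod 11).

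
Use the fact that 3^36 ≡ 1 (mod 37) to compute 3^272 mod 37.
By Fermat: 3^{36} ≡ 1 (mod 37). 272 ≡ 20 (mod 36). So 3^{272} ≡ 3^{20} ≡ 9 (mod 37)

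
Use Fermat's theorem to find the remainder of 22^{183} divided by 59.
4

By Fermat's Little Theorem, a^(p-1) ≡ 1 (mod p) for prime p and gcd(a, p) = 1
Here p = 59, so 22^58 ≡ 1 (mod 59)
We can reduce the exponent: 183 mod 58 = 9
So 22^183 ≡ 22^9 (mod 59)
Computing: 22^9 mod 59 = 4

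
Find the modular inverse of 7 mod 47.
7^(-1) ≡ 27 (mod 47). Verification: 7 × 27 = 189 ≡ 1 (mod 47)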